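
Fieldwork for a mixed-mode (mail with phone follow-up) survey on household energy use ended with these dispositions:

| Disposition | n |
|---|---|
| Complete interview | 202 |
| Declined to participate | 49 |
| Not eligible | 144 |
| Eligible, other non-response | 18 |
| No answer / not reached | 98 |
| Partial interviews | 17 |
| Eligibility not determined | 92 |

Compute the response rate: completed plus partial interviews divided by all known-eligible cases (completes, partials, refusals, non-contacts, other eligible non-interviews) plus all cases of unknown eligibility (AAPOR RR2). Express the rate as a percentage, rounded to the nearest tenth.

46.0%

Top → 202 + 17 = 219
Denom → 202 + 17 + 49 + 98 + 18 + 92 = 476
RR2 = 219 / 476 = 0.4601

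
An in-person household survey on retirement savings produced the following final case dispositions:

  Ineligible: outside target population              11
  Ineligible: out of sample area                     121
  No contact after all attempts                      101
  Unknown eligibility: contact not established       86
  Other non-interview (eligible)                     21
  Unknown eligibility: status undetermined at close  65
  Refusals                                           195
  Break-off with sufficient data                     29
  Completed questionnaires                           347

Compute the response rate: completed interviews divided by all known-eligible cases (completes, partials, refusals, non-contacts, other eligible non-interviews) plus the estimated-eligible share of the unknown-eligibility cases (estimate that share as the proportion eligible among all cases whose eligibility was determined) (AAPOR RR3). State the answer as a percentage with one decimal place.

42.3%

Unknown eligibility = 86 + 65 = 151
Not eligible = 11 + 121 = 132
Top → 347
Known eligible → 347 + 29 + 195 + 101 + 21 = 693
e = 693 / (693 + 132) = 693 / 825 = 0.8400
e × U → 0.8400 × 151 = 126.84
Base → 693 + 126.84 = 819.84
RR3 = 347 / 819.84 = 0.4233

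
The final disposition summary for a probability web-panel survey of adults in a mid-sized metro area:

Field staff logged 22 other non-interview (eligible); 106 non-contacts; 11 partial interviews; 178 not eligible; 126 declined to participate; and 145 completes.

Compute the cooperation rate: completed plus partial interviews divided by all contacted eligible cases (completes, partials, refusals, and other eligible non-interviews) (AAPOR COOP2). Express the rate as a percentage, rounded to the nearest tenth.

Numerator: 145 + 11 = 156
Denominator: 145 + 11 + 126 + 22 = 304
COOP2 = 156 / 304 = 0.5132

51.3%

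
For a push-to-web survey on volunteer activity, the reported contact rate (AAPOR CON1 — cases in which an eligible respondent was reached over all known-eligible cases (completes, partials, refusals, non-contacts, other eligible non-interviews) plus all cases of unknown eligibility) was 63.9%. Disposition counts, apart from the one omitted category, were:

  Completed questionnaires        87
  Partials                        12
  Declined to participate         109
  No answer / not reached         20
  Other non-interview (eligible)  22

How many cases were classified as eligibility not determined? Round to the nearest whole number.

110

Numerator: 87 + 12 + 109 + 22 = 230
CON1 = 230 / D = 0.639
D = 230 / 0.639 = 359.9
Other denominator terms total 250
eligibility not determined = 359.9 − 250 ≈ 110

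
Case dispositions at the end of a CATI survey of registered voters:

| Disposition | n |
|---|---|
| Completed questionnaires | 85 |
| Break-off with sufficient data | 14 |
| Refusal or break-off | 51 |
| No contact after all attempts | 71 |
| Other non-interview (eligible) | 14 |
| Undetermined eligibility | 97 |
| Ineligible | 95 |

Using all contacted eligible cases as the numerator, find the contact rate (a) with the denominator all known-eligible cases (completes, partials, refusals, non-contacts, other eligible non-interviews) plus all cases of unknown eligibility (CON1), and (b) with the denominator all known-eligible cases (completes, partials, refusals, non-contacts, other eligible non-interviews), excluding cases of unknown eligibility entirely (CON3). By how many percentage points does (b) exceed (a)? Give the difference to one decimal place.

Num → 85 + 14 + 51 + 14 = 164
Base → 85 + 14 + 51 + 71 + 14 + 97 = 332
CON1 = 164 / 332 = 0.4940
Base → 85 + 14 + 51 + 71 + 14 = 235
CON3 = 164 / 235 = 0.6979
Difference = 69.79 − 49.40 = 20.39 percentage points

20.4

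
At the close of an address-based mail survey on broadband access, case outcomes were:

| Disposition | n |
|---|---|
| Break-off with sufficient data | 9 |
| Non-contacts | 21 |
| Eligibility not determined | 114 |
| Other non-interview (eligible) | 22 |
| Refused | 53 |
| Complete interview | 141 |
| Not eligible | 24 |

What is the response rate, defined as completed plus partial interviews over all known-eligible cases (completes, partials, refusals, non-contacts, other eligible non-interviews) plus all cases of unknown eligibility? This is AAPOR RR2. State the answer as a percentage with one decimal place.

41.7%

Top = 141 + 9 = 150
Base = 141 + 9 + 53 + 21 + 22 + 114 = 360
RR2 = 150 / 360 = 0.4167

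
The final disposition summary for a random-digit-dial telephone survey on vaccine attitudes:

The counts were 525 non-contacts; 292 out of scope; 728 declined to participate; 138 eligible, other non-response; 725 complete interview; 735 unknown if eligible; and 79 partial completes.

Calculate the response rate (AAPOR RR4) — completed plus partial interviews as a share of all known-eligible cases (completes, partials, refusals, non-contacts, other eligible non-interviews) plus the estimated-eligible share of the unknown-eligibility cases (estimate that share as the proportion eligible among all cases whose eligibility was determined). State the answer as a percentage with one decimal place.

28.3%

Top = 725 + 79 = 804
Eligible (known) = 725 + 79 + 728 + 525 + 138 = 2195
e = 2195 / (2195 + 292) = 2195 / 2487 = 0.8826
e × U = 0.8826 × 735 = 648.71
Base = 2195 + 648.71 = 2843.71
RR4 = 804 / 2843.71 = 0.2827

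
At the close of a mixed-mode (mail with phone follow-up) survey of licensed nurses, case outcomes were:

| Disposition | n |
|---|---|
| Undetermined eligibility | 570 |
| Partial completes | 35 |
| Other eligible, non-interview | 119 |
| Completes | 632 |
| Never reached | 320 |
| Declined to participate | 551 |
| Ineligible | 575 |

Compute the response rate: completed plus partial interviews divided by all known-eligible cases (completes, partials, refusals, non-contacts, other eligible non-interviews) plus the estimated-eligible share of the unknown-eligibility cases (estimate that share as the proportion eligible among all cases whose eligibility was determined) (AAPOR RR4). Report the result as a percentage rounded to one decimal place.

32.1%

Num: 632 + 35 = 667
Eligible (known): 632 + 35 + 551 + 320 + 119 = 1657
e = 1657 / (1657 + 575) = 1657 / 2232 = 0.7424
Estimated eligible among unknowns: 0.7424 × 570 = 423.17
Denominator: 1657 + 423.17 = 2080.17
RR4 = 667 / 2080.17 = 0.3206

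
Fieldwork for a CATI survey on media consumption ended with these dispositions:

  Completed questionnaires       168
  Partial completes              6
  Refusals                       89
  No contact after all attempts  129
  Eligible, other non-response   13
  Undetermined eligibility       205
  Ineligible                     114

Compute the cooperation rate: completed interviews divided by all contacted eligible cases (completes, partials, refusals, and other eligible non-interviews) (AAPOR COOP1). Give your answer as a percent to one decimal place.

Num → 168
Denominator → 168 + 6 + 89 + 13 = 276
COOP1 = 168 / 276 = 0.6087

60.9%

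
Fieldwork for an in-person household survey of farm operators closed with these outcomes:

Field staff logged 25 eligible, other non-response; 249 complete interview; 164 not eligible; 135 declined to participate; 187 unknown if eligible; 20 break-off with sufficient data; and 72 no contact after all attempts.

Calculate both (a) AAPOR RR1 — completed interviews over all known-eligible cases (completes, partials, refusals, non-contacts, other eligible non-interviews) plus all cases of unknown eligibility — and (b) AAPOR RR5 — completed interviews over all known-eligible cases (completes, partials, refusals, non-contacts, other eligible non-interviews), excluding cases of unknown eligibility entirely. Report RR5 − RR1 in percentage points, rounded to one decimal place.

Num → 249
Base → 249 + 20 + 135 + 72 + 25 + 187 = 688
RR1 = 249 / 688 = 0.3619
Base → 249 + 20 + 135 + 72 + 25 = 501
RR5 = 249 / 501 = 0.4970
Difference = 49.70 − 36.19 = 13.51 percentage points

13.5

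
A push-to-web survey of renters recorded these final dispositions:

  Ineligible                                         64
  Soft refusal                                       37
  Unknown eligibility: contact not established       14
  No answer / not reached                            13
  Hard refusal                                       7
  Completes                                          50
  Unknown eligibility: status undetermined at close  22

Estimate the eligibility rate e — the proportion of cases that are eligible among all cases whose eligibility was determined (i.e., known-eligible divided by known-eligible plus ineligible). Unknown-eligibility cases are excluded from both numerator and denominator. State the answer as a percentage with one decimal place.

Refusals = 7 + 37 = 44
Unknown eligibility = 14 + 22 = 36
Determined eligible = 50 + 44 + 13 = 107
e = 107 / (107 + 64) = 107 / 171 = 0.6257

62.6%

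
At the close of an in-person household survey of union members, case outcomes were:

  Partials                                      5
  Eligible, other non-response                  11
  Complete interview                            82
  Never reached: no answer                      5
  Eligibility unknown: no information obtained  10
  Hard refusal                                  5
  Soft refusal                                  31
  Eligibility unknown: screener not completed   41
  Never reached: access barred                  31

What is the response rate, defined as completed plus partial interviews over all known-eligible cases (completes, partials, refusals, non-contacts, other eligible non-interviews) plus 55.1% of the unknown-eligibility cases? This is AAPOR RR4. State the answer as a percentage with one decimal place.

Refusal or break-off = 5 + 31 = 36
Non-contacts = 5 + 31 = 36
Eligibility not determined = 41 + 10 = 51
Numerator: 82 + 5 = 87
Determined eligible: 82 + 5 + 36 + 36 + 11 = 170
Estimated eligible among unknowns: 0.5510 × 51 = 28.10
Base: 170 + 28.10 = 198.10
RR4 = 87 / 198.10 = 0.4392

43.9%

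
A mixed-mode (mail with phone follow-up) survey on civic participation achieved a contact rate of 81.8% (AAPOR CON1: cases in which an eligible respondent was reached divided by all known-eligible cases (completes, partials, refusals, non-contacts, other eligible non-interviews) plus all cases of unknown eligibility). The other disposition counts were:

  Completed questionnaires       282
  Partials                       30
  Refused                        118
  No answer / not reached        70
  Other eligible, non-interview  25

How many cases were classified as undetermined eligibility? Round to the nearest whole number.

31

Numerator = 282 + 30 + 118 + 25 = 455
CON1 = 455 / D = 0.818
D = 455 / 0.818 = 556.2
Rest of base = 525
undetermined eligibility = 556.2 − 525 ≈ 31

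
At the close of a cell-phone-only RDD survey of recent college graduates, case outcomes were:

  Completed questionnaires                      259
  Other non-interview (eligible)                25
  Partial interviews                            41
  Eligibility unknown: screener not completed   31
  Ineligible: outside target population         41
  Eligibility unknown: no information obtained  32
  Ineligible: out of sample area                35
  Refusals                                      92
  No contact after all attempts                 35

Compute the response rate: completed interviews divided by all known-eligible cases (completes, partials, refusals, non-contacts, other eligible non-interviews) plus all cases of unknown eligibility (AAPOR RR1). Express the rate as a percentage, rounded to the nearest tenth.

50.3%

Eligibility not determined = 31 + 32 = 63
Screened out, ineligible = 41 + 35 = 76
Num → 259
Base → 259 + 41 + 92 + 35 + 25 + 63 = 515
RR1 = 259 / 515 = 0.5029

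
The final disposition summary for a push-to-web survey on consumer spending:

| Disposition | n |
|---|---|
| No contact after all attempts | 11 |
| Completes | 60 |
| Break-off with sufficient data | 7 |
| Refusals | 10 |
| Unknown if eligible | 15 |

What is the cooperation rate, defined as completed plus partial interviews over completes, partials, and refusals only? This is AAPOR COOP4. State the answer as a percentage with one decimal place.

Top → 60 + 7 = 67
Denom → 60 + 7 + 10 = 77
COOP4 = 67 / 77 = 0.8701

87.0%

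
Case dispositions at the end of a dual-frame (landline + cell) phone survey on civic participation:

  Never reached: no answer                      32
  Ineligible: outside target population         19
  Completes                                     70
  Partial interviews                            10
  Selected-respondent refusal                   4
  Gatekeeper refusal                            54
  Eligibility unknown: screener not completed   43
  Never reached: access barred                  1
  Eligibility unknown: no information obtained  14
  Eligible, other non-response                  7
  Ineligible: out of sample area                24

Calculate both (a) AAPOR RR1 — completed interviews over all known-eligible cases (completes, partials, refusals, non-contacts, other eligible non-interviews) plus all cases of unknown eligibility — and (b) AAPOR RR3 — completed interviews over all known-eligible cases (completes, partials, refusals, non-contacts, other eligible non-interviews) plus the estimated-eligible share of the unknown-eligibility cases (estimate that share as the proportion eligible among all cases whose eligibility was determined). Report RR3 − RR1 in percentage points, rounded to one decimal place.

1.5

Refusals = 54 + 4 = 58
No contact after all attempts = 32 + 1 = 33
Unknown if eligible = 43 + 14 = 57
Ineligible = 19 + 24 = 43
Top = 70
Denominator = 70 + 10 + 58 + 33 + 7 + 57 = 235
RR1 = 70 / 235 = 0.2979
Eligible (known) = 70 + 10 + 58 + 33 + 7 = 178
e = 178 / (178 + 43) = 178 / 221 = 0.8054
Estimated eligible among unknowns = 0.8054 × 57 = 45.91
Denominator = 178 + 45.91 = 223.91
RR3 = 70 / 223.91 = 0.3126
Difference = 31.26 − 29.79 = 1.47 percentage points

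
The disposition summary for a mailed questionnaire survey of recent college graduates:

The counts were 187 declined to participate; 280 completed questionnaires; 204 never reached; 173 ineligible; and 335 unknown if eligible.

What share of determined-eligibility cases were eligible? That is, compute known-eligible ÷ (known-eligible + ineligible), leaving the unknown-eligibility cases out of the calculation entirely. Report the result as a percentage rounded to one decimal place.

79.5%

Determined eligible = 280 + 187 + 204 = 671
e = 671 / (671 + 173) = 671 / 844 = 0.7950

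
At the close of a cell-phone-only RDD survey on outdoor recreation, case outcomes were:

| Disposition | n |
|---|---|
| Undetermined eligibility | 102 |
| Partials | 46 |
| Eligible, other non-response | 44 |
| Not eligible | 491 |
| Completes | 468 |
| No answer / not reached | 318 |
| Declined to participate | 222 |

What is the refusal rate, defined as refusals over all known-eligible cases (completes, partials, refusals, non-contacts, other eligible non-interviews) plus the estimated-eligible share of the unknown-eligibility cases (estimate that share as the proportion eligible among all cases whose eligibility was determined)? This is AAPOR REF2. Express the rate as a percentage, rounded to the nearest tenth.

19.0%

Num: 222
Eligible (known): 468 + 46 + 222 + 318 + 44 = 1098
e = 1098 / (1098 + 491) = 1098 / 1589 = 0.6910
e × U: 0.6910 × 102 = 70.48
Denom: 1098 + 70.48 = 1168.48
REF2 = 222 / 1168.48 = 0.1900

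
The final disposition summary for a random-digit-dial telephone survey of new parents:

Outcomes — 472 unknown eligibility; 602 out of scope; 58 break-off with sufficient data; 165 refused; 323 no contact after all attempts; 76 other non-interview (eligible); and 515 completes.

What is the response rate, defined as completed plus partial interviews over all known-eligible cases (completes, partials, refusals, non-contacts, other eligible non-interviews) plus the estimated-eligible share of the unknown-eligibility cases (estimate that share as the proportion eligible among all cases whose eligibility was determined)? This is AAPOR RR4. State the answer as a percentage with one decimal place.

Num = 515 + 58 = 573
Known eligible = 515 + 58 + 165 + 323 + 76 = 1137
e = 1137 / (1137 + 602) = 1137 / 1739 = 0.6538
e × U = 0.6538 × 472 = 308.59
Base = 1137 + 308.59 = 1445.59
RR4 = 573 / 1445.59 = 0.3964

39.6%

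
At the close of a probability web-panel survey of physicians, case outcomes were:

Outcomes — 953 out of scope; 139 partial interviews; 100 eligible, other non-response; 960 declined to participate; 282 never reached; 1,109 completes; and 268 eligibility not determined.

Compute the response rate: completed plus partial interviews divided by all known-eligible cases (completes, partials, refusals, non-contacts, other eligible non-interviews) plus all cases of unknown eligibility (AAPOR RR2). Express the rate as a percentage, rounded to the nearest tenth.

Numerator: 1109 + 139 = 1248
Base: 1109 + 139 + 960 + 282 + 100 + 268 = 2858
RR2 = 1248 / 2858 = 0.4367

43.7%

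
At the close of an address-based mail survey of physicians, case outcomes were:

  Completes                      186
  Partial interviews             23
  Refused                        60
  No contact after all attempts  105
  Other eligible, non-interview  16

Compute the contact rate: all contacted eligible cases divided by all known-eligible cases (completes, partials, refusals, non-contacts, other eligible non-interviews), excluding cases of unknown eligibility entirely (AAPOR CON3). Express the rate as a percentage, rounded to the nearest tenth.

73.1%

Numerator: 186 + 23 + 60 + 16 = 285
Base: 186 + 23 + 60 + 105 + 16 = 390
CON3 = 285 / 390 = 0.7308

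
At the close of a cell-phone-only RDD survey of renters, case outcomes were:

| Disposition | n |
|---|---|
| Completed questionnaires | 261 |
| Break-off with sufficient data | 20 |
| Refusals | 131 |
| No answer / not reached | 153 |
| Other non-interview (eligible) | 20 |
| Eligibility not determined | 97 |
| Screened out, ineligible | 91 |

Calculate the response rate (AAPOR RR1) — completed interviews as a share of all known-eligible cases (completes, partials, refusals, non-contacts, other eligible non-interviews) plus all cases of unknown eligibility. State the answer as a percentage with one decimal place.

Top → 261
Denom → 261 + 20 + 131 + 153 + 20 + 97 = 682
RR1 = 261 / 682 = 0.3827

38.3%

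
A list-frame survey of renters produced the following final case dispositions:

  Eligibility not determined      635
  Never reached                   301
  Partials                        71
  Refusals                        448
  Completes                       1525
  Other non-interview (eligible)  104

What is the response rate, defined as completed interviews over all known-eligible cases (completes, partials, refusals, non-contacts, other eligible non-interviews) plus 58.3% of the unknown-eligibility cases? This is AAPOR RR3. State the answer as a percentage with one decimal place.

Num → 1525
Eligible (known) → 1525 + 71 + 448 + 301 + 104 = 2449
Eligible share of unknowns → 0.5830 × 635 = 370.20
Base → 2449 + 370.20 = 2819.20
RR3 = 1525 / 2819.20 = 0.5409

54.1%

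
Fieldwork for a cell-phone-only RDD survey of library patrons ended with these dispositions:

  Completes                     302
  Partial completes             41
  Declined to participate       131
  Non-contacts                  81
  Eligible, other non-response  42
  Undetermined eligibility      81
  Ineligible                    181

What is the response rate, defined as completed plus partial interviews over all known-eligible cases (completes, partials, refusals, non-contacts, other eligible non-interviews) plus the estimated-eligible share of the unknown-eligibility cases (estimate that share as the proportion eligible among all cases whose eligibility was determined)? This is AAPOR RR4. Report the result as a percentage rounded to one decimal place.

52.0%

Top: 302 + 41 = 343
Known eligible: 302 + 41 + 131 + 81 + 42 = 597
e = 597 / (597 + 181) = 597 / 778 = 0.7674
Estimated eligible among unknowns: 0.7674 × 81 = 62.16
Denominator: 597 + 62.16 = 659.16
RR4 = 343 / 659.16 = 0.5204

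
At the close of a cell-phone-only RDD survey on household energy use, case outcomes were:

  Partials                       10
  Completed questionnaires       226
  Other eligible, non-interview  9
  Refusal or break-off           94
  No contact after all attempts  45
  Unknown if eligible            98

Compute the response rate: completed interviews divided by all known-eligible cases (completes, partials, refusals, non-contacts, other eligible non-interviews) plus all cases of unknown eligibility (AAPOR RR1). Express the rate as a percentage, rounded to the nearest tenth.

46.9%

Num = 226
Base = 226 + 10 + 94 + 45 + 9 + 98 = 482
RR1 = 226 / 482 = 0.4689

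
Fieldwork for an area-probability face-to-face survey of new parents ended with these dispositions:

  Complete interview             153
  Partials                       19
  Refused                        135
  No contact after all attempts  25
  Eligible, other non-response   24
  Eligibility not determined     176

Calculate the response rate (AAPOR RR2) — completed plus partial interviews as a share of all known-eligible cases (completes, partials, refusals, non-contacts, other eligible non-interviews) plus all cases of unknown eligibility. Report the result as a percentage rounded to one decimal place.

Num = 153 + 19 = 172
Denom = 153 + 19 + 135 + 25 + 24 + 176 = 532
RR2 = 172 / 532 = 0.3233

32.3%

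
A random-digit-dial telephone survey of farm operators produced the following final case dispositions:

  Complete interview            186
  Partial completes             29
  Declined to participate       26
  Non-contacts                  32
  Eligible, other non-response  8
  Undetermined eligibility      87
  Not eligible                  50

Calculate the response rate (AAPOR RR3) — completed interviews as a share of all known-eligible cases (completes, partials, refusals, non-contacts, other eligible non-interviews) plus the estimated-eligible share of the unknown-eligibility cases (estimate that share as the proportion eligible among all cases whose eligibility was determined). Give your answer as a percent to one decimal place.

Num: 186
Determined eligible: 186 + 29 + 26 + 32 + 8 = 281
e = 281 / (281 + 50) = 281 / 331 = 0.8489
e × U: 0.8489 × 87 = 73.85
Base: 281 + 73.85 = 354.85
RR3 = 186 / 354.85 = 0.5242

52.4%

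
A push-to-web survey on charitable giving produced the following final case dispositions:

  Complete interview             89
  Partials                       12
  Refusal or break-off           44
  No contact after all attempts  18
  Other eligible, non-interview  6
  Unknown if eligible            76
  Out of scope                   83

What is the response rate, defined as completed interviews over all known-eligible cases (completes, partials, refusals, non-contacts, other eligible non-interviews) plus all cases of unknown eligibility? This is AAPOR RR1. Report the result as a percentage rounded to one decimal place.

36.3%

Top = 89
Denom = 89 + 12 + 44 + 18 + 6 + 76 = 245
RR1 = 89 / 245 = 0.3633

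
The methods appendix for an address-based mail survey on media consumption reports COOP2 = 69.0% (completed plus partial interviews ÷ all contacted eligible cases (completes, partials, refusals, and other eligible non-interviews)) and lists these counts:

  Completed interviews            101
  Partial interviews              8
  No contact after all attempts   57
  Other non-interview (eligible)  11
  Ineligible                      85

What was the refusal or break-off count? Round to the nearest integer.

Top → 101 + 8 = 109
COOP2 = 109 / D = 0.690
D = 109 / 0.690 = 158.0
Other denominator terms total 120
refusal or break-off = 158.0 − 120 ≈ 38

38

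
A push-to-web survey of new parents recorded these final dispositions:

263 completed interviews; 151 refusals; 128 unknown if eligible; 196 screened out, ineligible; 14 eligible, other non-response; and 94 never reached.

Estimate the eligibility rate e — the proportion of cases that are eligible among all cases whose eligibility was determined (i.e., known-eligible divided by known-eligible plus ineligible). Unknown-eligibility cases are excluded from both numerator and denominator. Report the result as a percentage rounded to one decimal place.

Known eligible = 263 + 151 + 94 + 14 = 522
e = 522 / (522 + 196) = 522 / 718 = 0.7270

72.7%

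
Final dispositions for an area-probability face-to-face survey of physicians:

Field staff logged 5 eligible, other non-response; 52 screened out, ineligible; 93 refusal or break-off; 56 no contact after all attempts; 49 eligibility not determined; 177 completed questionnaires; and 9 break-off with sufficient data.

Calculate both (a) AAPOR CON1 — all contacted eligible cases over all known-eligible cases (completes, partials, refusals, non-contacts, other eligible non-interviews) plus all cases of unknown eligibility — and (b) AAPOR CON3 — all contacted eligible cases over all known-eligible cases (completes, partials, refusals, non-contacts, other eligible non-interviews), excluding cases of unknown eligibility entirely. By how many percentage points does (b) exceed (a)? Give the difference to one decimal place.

10.5

Numerator → 177 + 9 + 93 + 5 = 284
Base → 177 + 9 + 93 + 56 + 5 + 49 = 389
CON1 = 284 / 389 = 0.7301
Base → 177 + 9 + 93 + 56 + 5 = 340
CON3 = 284 / 340 = 0.8353
Difference = 83.53 − 73.01 = 10.52 percentage points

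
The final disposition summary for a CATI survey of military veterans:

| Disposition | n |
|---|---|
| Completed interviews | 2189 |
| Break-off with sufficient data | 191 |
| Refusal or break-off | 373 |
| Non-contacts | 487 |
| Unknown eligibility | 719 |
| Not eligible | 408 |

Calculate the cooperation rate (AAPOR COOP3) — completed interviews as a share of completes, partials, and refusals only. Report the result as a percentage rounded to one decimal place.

Top = 2189
Base = 2189 + 191 + 373 = 2753
COOP3 = 2189 / 2753 = 0.7951

79.5%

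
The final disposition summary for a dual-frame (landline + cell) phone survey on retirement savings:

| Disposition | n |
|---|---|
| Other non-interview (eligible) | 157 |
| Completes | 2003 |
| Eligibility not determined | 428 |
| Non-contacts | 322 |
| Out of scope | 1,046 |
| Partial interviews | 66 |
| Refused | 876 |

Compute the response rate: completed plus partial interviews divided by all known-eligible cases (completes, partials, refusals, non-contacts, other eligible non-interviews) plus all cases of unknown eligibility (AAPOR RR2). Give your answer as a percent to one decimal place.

53.7%

Num = 2003 + 66 = 2069
Denom = 2003 + 66 + 876 + 322 + 157 + 428 = 3852
RR2 = 2069 / 3852 = 0.5371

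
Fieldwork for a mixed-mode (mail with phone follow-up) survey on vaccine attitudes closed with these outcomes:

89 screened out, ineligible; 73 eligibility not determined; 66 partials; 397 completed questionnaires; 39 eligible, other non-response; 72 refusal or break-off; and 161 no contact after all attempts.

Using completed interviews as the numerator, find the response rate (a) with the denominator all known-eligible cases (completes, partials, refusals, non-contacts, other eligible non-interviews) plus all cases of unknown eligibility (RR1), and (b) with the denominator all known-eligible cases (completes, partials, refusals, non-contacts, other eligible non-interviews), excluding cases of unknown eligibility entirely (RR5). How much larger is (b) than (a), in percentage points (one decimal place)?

4.9

Num = 397
Base = 397 + 66 + 72 + 161 + 39 + 73 = 808
RR1 = 397 / 808 = 0.4913
Base = 397 + 66 + 72 + 161 + 39 = 735
RR5 = 397 / 735 = 0.5401
Difference = 54.01 − 49.13 = 4.88 percentage points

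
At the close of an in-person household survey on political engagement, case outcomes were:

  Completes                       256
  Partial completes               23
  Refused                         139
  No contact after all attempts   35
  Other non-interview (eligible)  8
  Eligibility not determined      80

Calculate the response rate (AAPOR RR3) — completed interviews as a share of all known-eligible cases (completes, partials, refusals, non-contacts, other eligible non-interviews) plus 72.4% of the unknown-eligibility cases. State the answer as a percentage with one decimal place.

Num: 256
Determined eligible: 256 + 23 + 139 + 35 + 8 = 461
e × U: 0.7240 × 80 = 57.92
Denominator: 461 + 57.92 = 518.92
RR3 = 256 / 518.92 = 0.4933

49.3%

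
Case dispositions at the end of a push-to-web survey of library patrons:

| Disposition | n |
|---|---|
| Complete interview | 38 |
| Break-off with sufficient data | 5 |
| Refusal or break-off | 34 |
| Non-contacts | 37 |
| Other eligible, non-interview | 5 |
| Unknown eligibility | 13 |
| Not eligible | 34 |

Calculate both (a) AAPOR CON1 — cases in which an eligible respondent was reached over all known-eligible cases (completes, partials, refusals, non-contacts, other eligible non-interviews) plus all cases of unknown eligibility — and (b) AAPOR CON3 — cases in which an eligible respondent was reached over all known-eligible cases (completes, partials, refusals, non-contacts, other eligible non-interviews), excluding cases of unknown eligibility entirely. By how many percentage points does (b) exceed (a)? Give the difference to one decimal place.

Top → 38 + 5 + 34 + 5 = 82
Base → 38 + 5 + 34 + 37 + 5 + 13 = 132
CON1 = 82 / 132 = 0.6212
Base → 38 + 5 + 34 + 37 + 5 = 119
CON3 = 82 / 119 = 0.6891
Difference = 68.91 − 62.12 = 6.79 percentage points

6.8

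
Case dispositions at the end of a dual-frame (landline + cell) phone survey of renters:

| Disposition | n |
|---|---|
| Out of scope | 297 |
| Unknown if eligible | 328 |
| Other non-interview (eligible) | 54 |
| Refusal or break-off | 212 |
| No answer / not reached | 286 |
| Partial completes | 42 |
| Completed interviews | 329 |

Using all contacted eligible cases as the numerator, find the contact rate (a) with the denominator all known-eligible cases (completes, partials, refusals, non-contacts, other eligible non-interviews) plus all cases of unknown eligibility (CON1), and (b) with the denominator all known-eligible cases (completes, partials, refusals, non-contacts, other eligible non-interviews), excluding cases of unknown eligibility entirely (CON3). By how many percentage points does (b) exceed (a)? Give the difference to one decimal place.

Numerator: 329 + 42 + 212 + 54 = 637
Base: 329 + 42 + 212 + 286 + 54 + 328 = 1251
CON1 = 637 / 1251 = 0.5092
Base: 329 + 42 + 212 + 286 + 54 = 923
CON3 = 637 / 923 = 0.6901
Difference = 69.01 − 50.92 = 18.09 percentage points

18.1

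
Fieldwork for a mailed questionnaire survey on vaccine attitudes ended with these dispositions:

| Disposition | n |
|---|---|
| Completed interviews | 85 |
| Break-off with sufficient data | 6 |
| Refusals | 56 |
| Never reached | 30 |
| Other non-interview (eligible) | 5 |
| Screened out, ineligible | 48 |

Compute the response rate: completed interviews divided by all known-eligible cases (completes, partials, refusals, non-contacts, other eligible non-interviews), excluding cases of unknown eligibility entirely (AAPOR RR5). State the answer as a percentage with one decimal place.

Num → 85
Denominator → 85 + 6 + 56 + 30 + 5 = 182
RR5 = 85 / 182 = 0.4670

46.7%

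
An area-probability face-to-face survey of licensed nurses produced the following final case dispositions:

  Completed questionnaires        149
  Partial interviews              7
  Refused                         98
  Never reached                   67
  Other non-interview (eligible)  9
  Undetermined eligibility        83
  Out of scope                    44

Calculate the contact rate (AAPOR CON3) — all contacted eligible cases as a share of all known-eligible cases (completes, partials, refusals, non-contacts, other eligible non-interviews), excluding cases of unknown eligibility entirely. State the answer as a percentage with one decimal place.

79.7%

Numerator → 149 + 7 + 98 + 9 = 263
Denominator → 149 + 7 + 98 + 67 + 9 = 330
CON3 = 263 / 330 = 0.7970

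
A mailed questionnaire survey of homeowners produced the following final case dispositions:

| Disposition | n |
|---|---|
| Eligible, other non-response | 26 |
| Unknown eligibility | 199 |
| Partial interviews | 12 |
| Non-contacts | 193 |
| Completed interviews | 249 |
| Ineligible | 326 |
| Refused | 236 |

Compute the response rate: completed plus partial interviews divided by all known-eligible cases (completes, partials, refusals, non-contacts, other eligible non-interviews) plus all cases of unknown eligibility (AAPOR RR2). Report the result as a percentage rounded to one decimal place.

Top → 249 + 12 = 261
Denom → 249 + 12 + 236 + 193 + 26 + 199 = 915
RR2 = 261 / 915 = 0.2852

28.5%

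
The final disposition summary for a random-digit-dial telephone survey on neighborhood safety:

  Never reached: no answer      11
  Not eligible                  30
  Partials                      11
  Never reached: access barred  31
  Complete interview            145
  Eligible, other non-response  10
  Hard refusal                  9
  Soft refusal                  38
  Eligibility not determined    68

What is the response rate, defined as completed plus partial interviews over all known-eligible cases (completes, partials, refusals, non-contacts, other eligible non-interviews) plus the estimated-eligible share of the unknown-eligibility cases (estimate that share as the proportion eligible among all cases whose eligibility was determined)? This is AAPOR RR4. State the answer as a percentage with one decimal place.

Refusal or break-off = 9 + 38 = 47
No answer / not reached = 11 + 31 = 42
Num: 145 + 11 = 156
Known eligible: 145 + 11 + 47 + 42 + 10 = 255
e = 255 / (255 + 30) = 255 / 285 = 0.8947
Estimated eligible among unknowns: 0.8947 × 68 = 60.84
Denom: 255 + 60.84 = 315.84
RR4 = 156 / 315.84 = 0.4939

49.4%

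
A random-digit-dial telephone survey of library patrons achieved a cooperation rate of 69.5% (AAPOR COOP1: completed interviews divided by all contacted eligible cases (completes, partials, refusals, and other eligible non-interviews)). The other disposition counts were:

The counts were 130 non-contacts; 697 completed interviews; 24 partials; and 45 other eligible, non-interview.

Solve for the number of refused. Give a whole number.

237

COOP1 = 697 / D = 0.695
D = 697 / 0.695 = 1002.9
Remaining denominator categories sum to 766
refused = 1002.9 − 766 ≈ 237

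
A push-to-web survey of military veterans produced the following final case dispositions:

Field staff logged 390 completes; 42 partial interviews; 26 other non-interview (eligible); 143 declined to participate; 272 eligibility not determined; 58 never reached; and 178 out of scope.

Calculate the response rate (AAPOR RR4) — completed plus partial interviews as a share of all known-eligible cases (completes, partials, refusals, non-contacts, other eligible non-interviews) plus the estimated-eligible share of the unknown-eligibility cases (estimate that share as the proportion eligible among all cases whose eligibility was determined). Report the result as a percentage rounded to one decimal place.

Num = 390 + 42 = 432
Known eligible = 390 + 42 + 143 + 58 + 26 = 659
e = 659 / (659 + 178) = 659 / 837 = 0.7873
e × U = 0.7873 × 272 = 214.15
Denominator = 659 + 214.15 = 873.15
RR4 = 432 / 873.15 = 0.4948

49.5%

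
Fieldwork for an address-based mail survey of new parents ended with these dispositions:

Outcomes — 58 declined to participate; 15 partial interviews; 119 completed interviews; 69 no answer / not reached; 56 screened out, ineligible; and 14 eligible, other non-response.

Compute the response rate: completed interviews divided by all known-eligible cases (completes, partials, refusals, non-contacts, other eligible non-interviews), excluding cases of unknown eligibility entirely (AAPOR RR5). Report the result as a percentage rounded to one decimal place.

43.3%

Top = 119
Denominator = 119 + 15 + 58 + 69 + 14 = 275
RR5 = 119 / 275 = 0.4327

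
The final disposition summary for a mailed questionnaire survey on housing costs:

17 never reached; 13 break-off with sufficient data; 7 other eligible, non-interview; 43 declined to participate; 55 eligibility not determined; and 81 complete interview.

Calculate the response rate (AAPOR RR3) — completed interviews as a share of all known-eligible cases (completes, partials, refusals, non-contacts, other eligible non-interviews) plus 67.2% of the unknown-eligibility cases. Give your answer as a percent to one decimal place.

Num: 81
Eligible (known): 81 + 13 + 43 + 17 + 7 = 161
Estimated eligible among unknowns: 0.6720 × 55 = 36.96
Denominator: 161 + 36.96 = 197.96
RR3 = 81 / 197.96 = 0.4092

40.9%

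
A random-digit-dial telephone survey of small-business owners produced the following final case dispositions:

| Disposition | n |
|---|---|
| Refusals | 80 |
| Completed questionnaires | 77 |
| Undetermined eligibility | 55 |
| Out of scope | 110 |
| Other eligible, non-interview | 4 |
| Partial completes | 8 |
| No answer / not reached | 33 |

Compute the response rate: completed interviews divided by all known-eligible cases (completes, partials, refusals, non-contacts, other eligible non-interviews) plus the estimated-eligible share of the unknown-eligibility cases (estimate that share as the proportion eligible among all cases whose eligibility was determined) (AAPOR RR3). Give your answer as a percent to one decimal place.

Top: 77
Determined eligible: 77 + 8 + 80 + 33 + 4 = 202
e = 202 / (202 + 110) = 202 / 312 = 0.6474
e × U: 0.6474 × 55 = 35.61
Base: 202 + 35.61 = 237.61
RR3 = 77 / 237.61 = 0.3241

32.4%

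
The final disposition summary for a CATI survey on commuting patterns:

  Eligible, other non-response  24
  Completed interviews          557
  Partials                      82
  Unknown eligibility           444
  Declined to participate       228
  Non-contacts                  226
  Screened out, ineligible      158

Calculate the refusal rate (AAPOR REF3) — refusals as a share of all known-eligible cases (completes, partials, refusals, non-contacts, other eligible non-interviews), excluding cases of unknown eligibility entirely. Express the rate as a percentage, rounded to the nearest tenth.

20.4%

Num: 228
Denominator: 557 + 82 + 228 + 226 + 24 = 1117
REF3 = 228 / 1117 = 0.2041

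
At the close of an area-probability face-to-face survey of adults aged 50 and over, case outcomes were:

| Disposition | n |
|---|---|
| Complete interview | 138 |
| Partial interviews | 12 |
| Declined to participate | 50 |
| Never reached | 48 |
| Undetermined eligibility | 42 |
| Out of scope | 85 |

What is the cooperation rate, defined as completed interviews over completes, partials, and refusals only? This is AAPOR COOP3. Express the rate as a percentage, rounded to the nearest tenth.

Numerator = 138
Base = 138 + 12 + 50 = 200
COOP3 = 138 / 200 = 0.6900

69.0%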